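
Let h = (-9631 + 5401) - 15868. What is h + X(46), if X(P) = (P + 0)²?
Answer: -17982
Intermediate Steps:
X(P) = P²
h = -20098 (h = -4230 - 15868 = -20098)
h + X(46) = -20098 + 46² = -20098 + 2116 = -17982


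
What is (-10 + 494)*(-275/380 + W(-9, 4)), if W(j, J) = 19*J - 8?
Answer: 618673/19 ≈ 32562.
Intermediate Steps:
W(j, J) = -8 + 19*J
(-10 + 494)*(-275/380 + W(-9, 4)) = (-10 + 494)*(-275/380 + (-8 + 19*4)) = 484*(-275*1/380 + (-8 + 76)) = 484*(-55/76 + 68) = 484*(5113/76) = 618673/19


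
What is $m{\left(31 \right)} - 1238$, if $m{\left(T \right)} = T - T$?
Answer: $-1238$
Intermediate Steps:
$m{\left(T \right)} = 0$
$m{\left(31 \right)} - 1238 = 0 - 1238 = -1238$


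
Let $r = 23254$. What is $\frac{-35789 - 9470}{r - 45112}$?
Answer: $\frac{45259}{21858} \approx 2.0706$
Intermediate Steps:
$\frac{-35789 - 9470}{r - 45112} = \frac{-35789 - 9470}{23254 - 45112} = - \frac{45259}{-21858} = \left(-45259\right) \left(- \frac{1}{21858}\right) = \frac{45259}{21858}$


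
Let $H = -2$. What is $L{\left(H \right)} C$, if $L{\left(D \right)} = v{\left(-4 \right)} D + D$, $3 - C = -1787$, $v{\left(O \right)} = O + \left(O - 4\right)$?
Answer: $39380$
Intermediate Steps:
$v{\left(O \right)} = -4 + 2 O$ ($v{\left(O \right)} = O + \left(-4 + O\right) = -4 + 2 O$)
$C = 1790$ ($C = 3 - -1787 = 3 + 1787 = 1790$)
$L{\left(D \right)} = - 11 D$ ($L{\left(D \right)} = \left(-4 + 2 \left(-4\right)\right) D + D = \left(-4 - 8\right) D + D = - 12 D + D = - 11 D$)
$L{\left(H \right)} C = \left(-11\right) \left(-2\right) 1790 = 22 \cdot 1790 = 39380$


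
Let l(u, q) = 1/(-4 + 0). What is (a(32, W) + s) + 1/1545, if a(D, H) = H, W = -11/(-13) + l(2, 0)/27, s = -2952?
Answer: -2133867527/723060 ≈ -2951.2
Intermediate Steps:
l(u, q) = -¼ (l(u, q) = 1/(-4) = -¼)
W = 1175/1404 (W = -11/(-13) - ¼/27 = -11*(-1/13) - ¼*1/27 = 11/13 - 1/108 = 1175/1404 ≈ 0.83689)
(a(32, W) + s) + 1/1545 = (1175/1404 - 2952) + 1/1545 = -4143433/1404 + 1/1545 = -2133867527/723060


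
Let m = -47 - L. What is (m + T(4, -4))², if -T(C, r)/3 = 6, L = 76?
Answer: 19881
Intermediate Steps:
T(C, r) = -18 (T(C, r) = -3*6 = -18)
m = -123 (m = -47 - 1*76 = -47 - 76 = -123)
(m + T(4, -4))² = (-123 - 18)² = (-141)² = 19881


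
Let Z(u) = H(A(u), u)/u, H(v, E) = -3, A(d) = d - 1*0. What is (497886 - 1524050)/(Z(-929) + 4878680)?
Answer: -953306356/4532293723 ≈ -0.21034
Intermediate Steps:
A(d) = d (A(d) = d + 0 = d)
Z(u) = -3/u
(497886 - 1524050)/(Z(-929) + 4878680) = (497886 - 1524050)/(-3/(-929) + 4878680) = -1026164/(-3*(-1/929) + 4878680) = -1026164/(3/929 + 4878680) = -1026164/4532293723/929 = -1026164*929/4532293723 = -953306356/4532293723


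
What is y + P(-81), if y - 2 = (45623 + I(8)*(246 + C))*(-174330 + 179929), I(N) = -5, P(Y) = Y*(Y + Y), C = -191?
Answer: 253916576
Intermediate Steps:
P(Y) = 2*Y² (P(Y) = Y*(2*Y) = 2*Y²)
y = 253903454 (y = 2 + (45623 - 5*(246 - 191))*(-174330 + 179929) = 2 + (45623 - 5*55)*5599 = 2 + (45623 - 275)*5599 = 2 + 45348*5599 = 2 + 253903452 = 253903454)
y + P(-81) = 253903454 + 2*(-81)² = 253903454 + 2*6561 = 253903454 + 13122 = 253916576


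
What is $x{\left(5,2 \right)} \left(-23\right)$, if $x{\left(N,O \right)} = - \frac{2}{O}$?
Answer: $23$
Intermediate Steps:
$x{\left(5,2 \right)} \left(-23\right) = - \frac{2}{2} \left(-23\right) = \left(-2\right) \frac{1}{2} \left(-23\right) = \left(-1\right) \left(-23\right) = 23$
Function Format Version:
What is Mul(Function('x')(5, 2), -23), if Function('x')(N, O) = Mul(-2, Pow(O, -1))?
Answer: 23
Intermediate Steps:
Mul(Function('x')(5, 2), -23) = Mul(Mul(-2, Pow(2, -1)), -23) = Mul(Mul(-2, Rational(1, 2)), -23) = Mul(-1, -23) = 23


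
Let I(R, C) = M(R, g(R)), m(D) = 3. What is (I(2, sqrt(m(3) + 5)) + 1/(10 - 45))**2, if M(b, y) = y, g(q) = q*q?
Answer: 19321/1225 ≈ 15.772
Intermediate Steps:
g(q) = q**2
I(R, C) = R**2
(I(2, sqrt(m(3) + 5)) + 1/(10 - 45))**2 = (2**2 + 1/(10 - 45))**2 = (4 + 1/(-35))**2 = (4 - 1/35)**2 = (139/35)**2 = 19321/1225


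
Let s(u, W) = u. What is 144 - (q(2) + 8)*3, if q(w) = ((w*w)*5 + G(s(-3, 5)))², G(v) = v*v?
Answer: -2403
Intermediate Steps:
G(v) = v²
q(w) = (9 + 5*w²)² (q(w) = ((w*w)*5 + (-3)²)² = (w²*5 + 9)² = (5*w² + 9)² = (9 + 5*w²)²)
144 - (q(2) + 8)*3 = 144 - ((9 + 5*2²)² + 8)*3 = 144 - ((9 + 5*4)² + 8)*3 = 144 - ((9 + 20)² + 8)*3 = 144 - (29² + 8)*3 = 144 - (841 + 8)*3 = 144 - 849*3 = 144 - 1*2547 = 144 - 2547 = -2403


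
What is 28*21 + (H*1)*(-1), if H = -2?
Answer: 590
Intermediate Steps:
28*21 + (H*1)*(-1) = 28*21 - 2*1*(-1) = 588 - 2*(-1) = 588 + 2 = 590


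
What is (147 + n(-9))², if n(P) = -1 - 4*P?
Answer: 33124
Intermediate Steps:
(147 + n(-9))² = (147 + (-1 - 4*(-9)))² = (147 + (-1 + 36))² = (147 + 35)² = 182² = 33124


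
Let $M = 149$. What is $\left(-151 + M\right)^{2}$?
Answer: $4$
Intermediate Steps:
$\left(-151 + M\right)^{2} = \left(-151 + 149\right)^{2} = \left(-2\right)^{2} = 4$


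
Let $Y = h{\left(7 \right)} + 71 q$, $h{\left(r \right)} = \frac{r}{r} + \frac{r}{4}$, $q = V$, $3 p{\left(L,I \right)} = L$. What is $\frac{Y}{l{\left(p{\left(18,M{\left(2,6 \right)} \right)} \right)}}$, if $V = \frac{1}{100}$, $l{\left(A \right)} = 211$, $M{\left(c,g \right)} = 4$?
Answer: $\frac{173}{10550} \approx 0.016398$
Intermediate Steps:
$p{\left(L,I \right)} = \frac{L}{3}$
$V = \frac{1}{100} \approx 0.01$
$q = \frac{1}{100} \approx 0.01$
$h{\left(r \right)} = 1 + \frac{r}{4}$ ($h{\left(r \right)} = 1 + r \frac{1}{4} = 1 + \frac{r}{4}$)
$Y = \frac{173}{50}$ ($Y = \left(1 + \frac{1}{4} \cdot 7\right) + 71 \cdot \frac{1}{100} = \left(1 + \frac{7}{4}\right) + \frac{71}{100} = \frac{11}{4} + \frac{71}{100} = \frac{173}{50} \approx 3.46$)
$\frac{Y}{l{\left(p{\left(18,M{\left(2,6 \right)} \right)} \right)}} = \frac{173}{50 \cdot 211} = \frac{173}{50} \cdot \frac{1}{211} = \frac{173}{10550}$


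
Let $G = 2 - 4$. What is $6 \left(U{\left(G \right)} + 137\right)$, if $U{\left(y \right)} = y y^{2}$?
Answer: $774$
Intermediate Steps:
$G = -2$
$U{\left(y \right)} = y^{3}$
$6 \left(U{\left(G \right)} + 137\right) = 6 \left(\left(-2\right)^{3} + 137\right) = 6 \left(-8 + 137\right) = 6 \cdot 129 = 774$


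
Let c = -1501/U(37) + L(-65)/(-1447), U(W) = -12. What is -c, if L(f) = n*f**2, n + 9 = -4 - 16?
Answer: -3642247/17364 ≈ -209.76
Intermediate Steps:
n = -29 (n = -9 + (-4 - 16) = -9 - 20 = -29)
L(f) = -29*f**2
c = 3642247/17364 (c = -1501/(-12) - 29*(-65)**2/(-1447) = -1501*(-1/12) - 29*4225*(-1/1447) = 1501/12 - 122525*(-1/1447) = 1501/12 + 122525/1447 = 3642247/17364 ≈ 209.76)
-c = -1*3642247/17364 = -3642247/17364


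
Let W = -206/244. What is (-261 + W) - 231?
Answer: -60127/122 ≈ -492.84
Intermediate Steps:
W = -103/122 (W = -206*1/244 = -103/122 ≈ -0.84426)
(-261 + W) - 231 = (-261 - 103/122) - 231 = -31945/122 - 231 = -60127/122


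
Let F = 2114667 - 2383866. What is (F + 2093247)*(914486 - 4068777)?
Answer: -5753578189968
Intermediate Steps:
F = -269199
(F + 2093247)*(914486 - 4068777) = (-269199 + 2093247)*(914486 - 4068777) = 1824048*(-3154291) = -5753578189968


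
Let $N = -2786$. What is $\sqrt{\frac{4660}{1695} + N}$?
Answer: $\frac{i \sqrt{319853958}}{339} \approx 52.757 i$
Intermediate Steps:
$\sqrt{\frac{4660}{1695} + N} = \sqrt{\frac{4660}{1695} - 2786} = \sqrt{4660 \cdot \frac{1}{1695} - 2786} = \sqrt{\frac{932}{339} - 2786} = \sqrt{- \frac{943522}{339}} = \frac{i \sqrt{319853958}}{339}$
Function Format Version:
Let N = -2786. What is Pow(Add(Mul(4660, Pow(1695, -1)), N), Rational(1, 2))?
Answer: Mul(Rational(1, 339), I, Pow(319853958, Rational(1, 2))) ≈ Mul(52.757, I)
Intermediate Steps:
Pow(Add(Mul(4660, Pow(1695, -1)), N), Rational(1, 2)) = Pow(Add(Mul(4660, Pow(1695, -1)), -2786), Rational(1, 2)) = Pow(Add(Mul(4660, Rational(1, 1695)), -2786), Rational(1, 2)) = Pow(Add(Rational(932, 339), -2786), Rational(1, 2)) = Pow(Rational(-943522, 339), Rational(1, 2)) = Mul(Rational(1, 339), I, Pow(319853958, Rational(1, 2)))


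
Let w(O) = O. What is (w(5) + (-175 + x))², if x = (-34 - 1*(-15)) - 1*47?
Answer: 55696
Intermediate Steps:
x = -66 (x = (-34 + 15) - 47 = -19 - 47 = -66)
(w(5) + (-175 + x))² = (5 + (-175 - 66))² = (5 - 241)² = (-236)² = 55696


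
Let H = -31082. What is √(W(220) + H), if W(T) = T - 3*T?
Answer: I*√31522 ≈ 177.54*I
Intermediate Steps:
W(T) = -2*T
√(W(220) + H) = √(-2*220 - 31082) = √(-440 - 31082) = √(-31522) = I*√31522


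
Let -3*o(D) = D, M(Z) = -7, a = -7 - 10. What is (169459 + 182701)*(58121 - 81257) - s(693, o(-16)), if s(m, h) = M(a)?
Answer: -8147573753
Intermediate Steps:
a = -17
o(D) = -D/3
s(m, h) = -7
(169459 + 182701)*(58121 - 81257) - s(693, o(-16)) = (169459 + 182701)*(58121 - 81257) - 1*(-7) = 352160*(-23136) + 7 = -8147573760 + 7 = -8147573753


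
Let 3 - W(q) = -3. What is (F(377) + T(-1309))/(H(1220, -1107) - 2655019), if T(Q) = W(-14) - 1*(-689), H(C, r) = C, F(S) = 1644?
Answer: -2339/2653799 ≈ -0.00088138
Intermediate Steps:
W(q) = 6 (W(q) = 3 - 1*(-3) = 3 + 3 = 6)
T(Q) = 695 (T(Q) = 6 - 1*(-689) = 6 + 689 = 695)
(F(377) + T(-1309))/(H(1220, -1107) - 2655019) = (1644 + 695)/(1220 - 2655019) = 2339/(-2653799) = 2339*(-1/2653799) = -2339/2653799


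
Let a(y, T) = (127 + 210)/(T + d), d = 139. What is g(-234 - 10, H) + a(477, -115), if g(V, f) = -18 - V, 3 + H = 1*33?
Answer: 5761/24 ≈ 240.04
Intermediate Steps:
a(y, T) = 337/(139 + T) (a(y, T) = (127 + 210)/(T + 139) = 337/(139 + T))
H = 30 (H = -3 + 1*33 = -3 + 33 = 30)
g(-234 - 10, H) + a(477, -115) = (-18 - (-234 - 10)) + 337/(139 - 115) = (-18 - 1*(-244)) + 337/24 = (-18 + 244) + 337*(1/24) = 226 + 337/24 = 5761/24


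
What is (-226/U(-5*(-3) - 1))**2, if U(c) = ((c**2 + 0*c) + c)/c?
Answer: 51076/225 ≈ 227.00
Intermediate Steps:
U(c) = (c + c**2)/c (U(c) = ((c**2 + 0) + c)/c = (c**2 + c)/c = (c + c**2)/c)
(-226/U(-5*(-3) - 1))**2 = (-226/(1 + (-5*(-3) - 1)))**2 = (-226/(1 + (15 - 1)))**2 = (-226/(1 + 14))**2 = (-226/15)**2 = 51076/225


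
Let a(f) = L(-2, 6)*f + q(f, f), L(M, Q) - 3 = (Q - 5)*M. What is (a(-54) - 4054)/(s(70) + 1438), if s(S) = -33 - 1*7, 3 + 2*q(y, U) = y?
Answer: -8273/2796 ≈ -2.9589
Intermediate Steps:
q(y, U) = -3/2 + y/2
s(S) = -40 (s(S) = -33 - 7 = -40)
L(M, Q) = 3 + M*(-5 + Q) (L(M, Q) = 3 + (Q - 5)*M = 3 + (-5 + Q)*M = 3 + M*(-5 + Q))
a(f) = -3/2 + 3*f/2 (a(f) = (3 - 5*(-2) - 2*6)*f + (-3/2 + f/2) = (3 + 10 - 12)*f + (-3/2 + f/2) = 1*f + (-3/2 + f/2) = f + (-3/2 + f/2) = -3/2 + 3*f/2)
(a(-54) - 4054)/(s(70) + 1438) = ((-3/2 + (3/2)*(-54)) - 4054)/(-40 + 1438) = ((-3/2 - 81) - 4054)/1398 = (-165/2 - 4054)*(1/1398) = -8273/2*1/1398 = -8273/2796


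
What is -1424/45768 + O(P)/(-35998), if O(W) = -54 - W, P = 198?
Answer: -2482976/102972279 ≈ -0.024113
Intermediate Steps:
-1424/45768 + O(P)/(-35998) = -1424/45768 + (-54 - 1*198)/(-35998) = -1424*1/45768 + (-54 - 198)*(-1/35998) = -178/5721 - 252*(-1/35998) = -178/5721 + 126/17999 = -2482976/102972279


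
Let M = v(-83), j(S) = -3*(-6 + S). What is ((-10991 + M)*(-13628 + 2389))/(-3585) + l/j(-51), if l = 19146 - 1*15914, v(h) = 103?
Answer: -6971240984/204345 ≈ -34115.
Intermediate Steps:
j(S) = 18 - 3*S
l = 3232 (l = 19146 - 15914 = 3232)
M = 103
((-10991 + M)*(-13628 + 2389))/(-3585) + l/j(-51) = ((-10991 + 103)*(-13628 + 2389))/(-3585) + 3232/(18 - 3*(-51)) = -10888*(-11239)*(-1/3585) + 3232/(18 + 153) = 122370232*(-1/3585) + 3232/171 = -122370232/3585 + 3232*(1/171) = -122370232/3585 + 3232/171 = -6971240984/204345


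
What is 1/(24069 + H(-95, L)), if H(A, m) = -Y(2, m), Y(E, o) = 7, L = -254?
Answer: 1/24062 ≈ 4.1559e-5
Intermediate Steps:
H(A, m) = -7 (H(A, m) = -1*7 = -7)
1/(24069 + H(-95, L)) = 1/(24069 - 7) = 1/24062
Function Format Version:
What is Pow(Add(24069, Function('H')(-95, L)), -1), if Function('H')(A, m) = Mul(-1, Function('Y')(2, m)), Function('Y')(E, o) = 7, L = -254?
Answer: Rational(1, 24062) ≈ 4.1559e-5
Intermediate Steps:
Function('H')(A, m) = -7 (Function('H')(A, m) = Mul(-1, 7) = -7)
Pow(Add(24069, Function('H')(-95, L)), -1) = Pow(Add(24069, -7), -1) = Pow(24062, -1) = Rational(1, 24062)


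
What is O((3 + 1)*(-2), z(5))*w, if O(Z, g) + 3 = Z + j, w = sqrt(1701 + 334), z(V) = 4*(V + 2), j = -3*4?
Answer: -23*sqrt(2035) ≈ -1037.6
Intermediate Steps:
j = -12
z(V) = 8 + 4*V (z(V) = 4*(2 + V) = 8 + 4*V)
w = sqrt(2035) ≈ 45.111
O(Z, g) = -15 + Z (O(Z, g) = -3 + (Z - 12) = -3 + (-12 + Z) = -15 + Z)
O((3 + 1)*(-2), z(5))*w = (-15 + (3 + 1)*(-2))*sqrt(2035) = (-15 + 4*(-2))*sqrt(2035) = (-15 - 8)*sqrt(2035) = -23*sqrt(2035)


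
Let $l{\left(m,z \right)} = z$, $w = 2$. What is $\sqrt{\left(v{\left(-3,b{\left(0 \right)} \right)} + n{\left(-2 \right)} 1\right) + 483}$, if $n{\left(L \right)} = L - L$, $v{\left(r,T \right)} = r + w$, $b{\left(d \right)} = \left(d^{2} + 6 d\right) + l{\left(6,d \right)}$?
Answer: $\sqrt{482} \approx 21.954$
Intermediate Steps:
$b{\left(d \right)} = d^{2} + 7 d$ ($b{\left(d \right)} = \left(d^{2} + 6 d\right) + d = d^{2} + 7 d$)
$v{\left(r,T \right)} = 2 + r$ ($v{\left(r,T \right)} = r + 2 = 2 + r$)
$n{\left(L \right)} = 0$
$\sqrt{\left(v{\left(-3,b{\left(0 \right)} \right)} + n{\left(-2 \right)} 1\right) + 483} = \sqrt{\left(\left(2 - 3\right) + 0 \cdot 1\right) + 483} = \sqrt{\left(-1 + 0\right) + 483} = \sqrt{-1 + 483} = \sqrt{482}$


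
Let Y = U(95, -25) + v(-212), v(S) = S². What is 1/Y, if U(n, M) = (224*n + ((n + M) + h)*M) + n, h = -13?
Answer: 1/64894 ≈ 1.5410e-5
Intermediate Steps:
U(n, M) = 225*n + M*(-13 + M + n) (U(n, M) = (224*n + ((n + M) - 13)*M) + n = (224*n + ((M + n) - 13)*M) + n = (224*n + (-13 + M + n)*M) + n = (224*n + M*(-13 + M + n)) + n = 225*n + M*(-13 + M + n))
Y = 64894 (Y = ((-25)² - 13*(-25) + 225*95 - 25*95) + (-212)² = (625 + 325 + 21375 - 2375) + 44944 = 19950 + 44944 = 64894)
1/Y = 1/64894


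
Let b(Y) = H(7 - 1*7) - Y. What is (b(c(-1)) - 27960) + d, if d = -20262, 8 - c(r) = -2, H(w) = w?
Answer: -48232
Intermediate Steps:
c(r) = 10 (c(r) = 8 - 1*(-2) = 8 + 2 = 10)
b(Y) = -Y (b(Y) = (7 - 1*7) - Y = (7 - 7) - Y = 0 - Y = -Y)
(b(c(-1)) - 27960) + d = (-1*10 - 27960) - 20262 = (-10 - 27960) - 20262 = -27970 - 20262 = -48232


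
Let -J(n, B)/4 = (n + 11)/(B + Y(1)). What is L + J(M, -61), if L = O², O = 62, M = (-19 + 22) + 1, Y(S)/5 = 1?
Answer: 53831/14 ≈ 3845.1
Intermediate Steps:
Y(S) = 5 (Y(S) = 5*1 = 5)
M = 4 (M = 3 + 1 = 4)
J(n, B) = -4*(11 + n)/(5 + B) (J(n, B) = -4*(n + 11)/(B + 5) = -4*(11 + n)/(5 + B))
L = 3844 (L = 62² = 3844)
L + J(M, -61) = 3844 + 4*(-11 - 1*4)/(5 - 61) = 3844 + 4*(-11 - 4)/(-56) = 3844 + 4*(-1/56)*(-15) = 3844 + 15/14 = 53831/14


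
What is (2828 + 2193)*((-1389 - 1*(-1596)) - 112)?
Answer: 476995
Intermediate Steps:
(2828 + 2193)*((-1389 - 1*(-1596)) - 112) = 5021*((-1389 + 1596) - 112) = 5021*(207 - 112) = 5021*95 = 476995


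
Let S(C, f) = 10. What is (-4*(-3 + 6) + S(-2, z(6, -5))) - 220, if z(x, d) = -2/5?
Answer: -222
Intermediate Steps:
z(x, d) = -⅖ (z(x, d) = -2*⅕ = -⅖)
(-4*(-3 + 6) + S(-2, z(6, -5))) - 220 = (-4*(-3 + 6) + 10) - 220 = (-4*3 + 10) - 220 = (-12 + 10) - 220 = -2 - 220 = -222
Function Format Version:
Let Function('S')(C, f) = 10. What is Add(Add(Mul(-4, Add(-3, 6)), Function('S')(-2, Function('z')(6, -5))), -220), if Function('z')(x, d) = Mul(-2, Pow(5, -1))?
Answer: -222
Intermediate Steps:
Function('z')(x, d) = Rational(-2, 5) (Function('z')(x, d) = Mul(-2, Rational(1, 5)) = Rational(-2, 5))
Add(Add(Mul(-4, Add(-3, 6)), Function('S')(-2, Function('z')(6, -5))), -220) = Add(Add(Mul(-4, Add(-3, 6)), 10), -220) = Add(Add(Mul(-4, 3), 10), -220) = Add(Add(-12, 10), -220) = Add(-2, -220) = -222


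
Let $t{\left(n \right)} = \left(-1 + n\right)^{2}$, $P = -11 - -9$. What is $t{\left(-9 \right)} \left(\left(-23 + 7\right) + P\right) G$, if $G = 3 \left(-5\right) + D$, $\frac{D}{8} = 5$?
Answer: $-45000$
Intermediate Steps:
$D = 40$ ($D = 8 \cdot 5 = 40$)
$P = -2$ ($P = -11 + 9 = -2$)
$G = 25$ ($G = 3 \left(-5\right) + 40 = -15 + 40 = 25$)
$t{\left(-9 \right)} \left(\left(-23 + 7\right) + P\right) G = \left(-1 - 9\right)^{2} \left(\left(-23 + 7\right) - 2\right) 25 = \left(-10\right)^{2} \left(-16 - 2\right) 25 = 100 \left(-18\right) 25 = \left(-1800\right) 25 = -45000$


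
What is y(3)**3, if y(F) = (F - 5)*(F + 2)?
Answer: -1000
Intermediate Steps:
y(F) = (-5 + F)*(2 + F)
y(3)**3 = (-10 + 3**2 - 3*3)**3 = (-10 + 9 - 9)**3 = (-10)**3 = -1000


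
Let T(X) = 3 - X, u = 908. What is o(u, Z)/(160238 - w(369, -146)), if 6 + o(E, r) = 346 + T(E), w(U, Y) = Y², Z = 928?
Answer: -565/138922 ≈ -0.0040670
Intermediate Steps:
o(E, r) = 343 - E (o(E, r) = -6 + (346 + (3 - E)) = -6 + (349 - E) = 343 - E)
o(u, Z)/(160238 - w(369, -146)) = (343 - 1*908)/(160238 - 1*(-146)²) = (343 - 908)/(160238 - 1*21316) = -565/(160238 - 21316) = -565/138922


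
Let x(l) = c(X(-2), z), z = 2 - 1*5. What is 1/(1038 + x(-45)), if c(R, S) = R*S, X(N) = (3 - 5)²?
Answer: 1/1026 ≈ 0.00097466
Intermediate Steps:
z = -3 (z = 2 - 5 = -3)
X(N) = 4 (X(N) = (-2)² = 4)
x(l) = -12 (x(l) = 4*(-3) = -12)
1/(1038 + x(-45)) = 1/(1038 - 12) = 1/1026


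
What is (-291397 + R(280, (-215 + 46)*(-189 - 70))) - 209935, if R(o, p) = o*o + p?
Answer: -379161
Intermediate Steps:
R(o, p) = p + o² (R(o, p) = o² + p = p + o²)
(-291397 + R(280, (-215 + 46)*(-189 - 70))) - 209935 = (-291397 + ((-215 + 46)*(-189 - 70) + 280²)) - 209935 = (-291397 + (-169*(-259) + 78400)) - 209935 = (-291397 + (43771 + 78400)) - 209935 = (-291397 + 122171) - 209935 = -169226 - 209935 = -379161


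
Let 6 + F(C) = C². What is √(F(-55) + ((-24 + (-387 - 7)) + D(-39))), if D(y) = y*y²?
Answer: 3*I*√6302 ≈ 238.16*I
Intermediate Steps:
D(y) = y³
F(C) = -6 + C²
√(F(-55) + ((-24 + (-387 - 7)) + D(-39))) = √((-6 + (-55)²) + ((-24 + (-387 - 7)) + (-39)³)) = √((-6 + 3025) + ((-24 - 394) - 59319)) = √(3019 + (-418 - 59319)) = √(3019 - 59737) = √(-56718) = 3*I*√6302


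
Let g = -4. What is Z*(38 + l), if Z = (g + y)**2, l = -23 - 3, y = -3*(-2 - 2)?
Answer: 768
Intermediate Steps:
y = 12 (y = -3*(-4) = 12)
l = -26
Z = 64 (Z = (-4 + 12)**2 = 8**2 = 64)
Z*(38 + l) = 64*(38 - 26) = 64*12 = 768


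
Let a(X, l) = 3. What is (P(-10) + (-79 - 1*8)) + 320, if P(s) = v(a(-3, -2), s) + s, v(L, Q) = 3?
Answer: 226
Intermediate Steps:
P(s) = 3 + s
(P(-10) + (-79 - 1*8)) + 320 = ((3 - 10) + (-79 - 1*8)) + 320 = (-7 + (-79 - 8)) + 320 = (-7 - 87) + 320 = -94 + 320 = 226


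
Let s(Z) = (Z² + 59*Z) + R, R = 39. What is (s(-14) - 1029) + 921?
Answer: -699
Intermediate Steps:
s(Z) = 39 + Z² + 59*Z (s(Z) = (Z² + 59*Z) + 39 = 39 + Z² + 59*Z)
(s(-14) - 1029) + 921 = ((39 + (-14)² + 59*(-14)) - 1029) + 921 = ((39 + 196 - 826) - 1029) + 921 = (-591 - 1029) + 921 = -1620 + 921 = -699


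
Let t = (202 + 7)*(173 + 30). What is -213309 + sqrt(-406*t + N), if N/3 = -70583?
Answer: -213309 + I*sqrt(17437111) ≈ -2.1331e+5 + 4175.8*I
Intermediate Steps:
N = -211749 (N = 3*(-70583) = -211749)
t = 42427 (t = 209*203 = 42427)
-213309 + sqrt(-406*t + N) = -213309 + sqrt(-406*42427 - 211749) = -213309 + sqrt(-17225362 - 211749) = -213309 + sqrt(-17437111) = -213309 + I*sqrt(17437111)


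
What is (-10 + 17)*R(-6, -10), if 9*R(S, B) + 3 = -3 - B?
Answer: 28/9 ≈ 3.1111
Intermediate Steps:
R(S, B) = -⅔ - B/9 (R(S, B) = -⅓ + (-3 - B)/9 = -⅓ + (-⅓ - B/9) = -⅔ - B/9)
(-10 + 17)*R(-6, -10) = (-10 + 17)*(-⅔ - ⅑*(-10)) = 7*(-⅔ + 10/9) = 7*(4/9) = 28/9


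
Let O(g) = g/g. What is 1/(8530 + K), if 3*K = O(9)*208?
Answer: 3/25798 ≈ 0.00011629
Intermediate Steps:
O(g) = 1
K = 208/3 (K = (1*208)/3 = (⅓)*208 = 208/3 ≈ 69.333)
1/(8530 + K) = 1/(8530 + 208/3) = 1/(25798/3) = 3/25798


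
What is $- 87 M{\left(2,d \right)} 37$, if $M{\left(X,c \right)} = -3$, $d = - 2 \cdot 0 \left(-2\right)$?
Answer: $9657$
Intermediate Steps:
$d = 0$ ($d = \left(-2\right) 0 = 0$)
$- 87 M{\left(2,d \right)} 37 = \left(-87\right) \left(-3\right) 37 = 261 \cdot 37 = 9657$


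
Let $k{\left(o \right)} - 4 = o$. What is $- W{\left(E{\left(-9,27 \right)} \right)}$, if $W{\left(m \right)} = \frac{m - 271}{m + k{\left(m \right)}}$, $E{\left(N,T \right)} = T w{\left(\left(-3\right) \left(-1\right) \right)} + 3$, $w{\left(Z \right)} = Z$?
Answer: $\frac{187}{172} \approx 1.0872$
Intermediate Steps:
$k{\left(o \right)} = 4 + o$
$E{\left(N,T \right)} = 3 + 3 T$ ($E{\left(N,T \right)} = T \left(\left(-3\right) \left(-1\right)\right) + 3 = T 3 + 3 = 3 T + 3 = 3 + 3 T$)
$W{\left(m \right)} = \frac{-271 + m}{4 + 2 m}$ ($W{\left(m \right)} = \frac{m - 271}{m + \left(4 + m\right)} = \frac{-271 + m}{4 + 2 m}$)
$- W{\left(E{\left(-9,27 \right)} \right)} = - \frac{-271 + \left(3 + 3 \cdot 27\right)}{2 \left(2 + \left(3 + 3 \cdot 27\right)\right)} = - \frac{-271 + \left(3 + 81\right)}{2 \left(2 + \left(3 + 81\right)\right)} = - \frac{-271 + 84}{2 \left(2 + 84\right)} = - \frac{-187}{2 \cdot 86} = \left(-1\right) \left(- \frac{187}{172}\right) = \frac{187}{172}$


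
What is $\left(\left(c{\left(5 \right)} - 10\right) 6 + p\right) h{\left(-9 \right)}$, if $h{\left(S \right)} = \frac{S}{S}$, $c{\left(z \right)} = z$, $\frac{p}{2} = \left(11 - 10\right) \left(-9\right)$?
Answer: $-48$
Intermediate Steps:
$p = -18$ ($p = 2 \left(11 - 10\right) \left(-9\right) = 2 \cdot 1 \left(-9\right) = 2 \left(-9\right) = -18$)
$h{\left(S \right)} = 1$
$\left(\left(c{\left(5 \right)} - 10\right) 6 + p\right) h{\left(-9 \right)} = \left(\left(5 - 10\right) 6 - 18\right) 1 = \left(\left(-5\right) 6 - 18\right) 1 = \left(-30 - 18\right) 1 = \left(-48\right) 1 = -48$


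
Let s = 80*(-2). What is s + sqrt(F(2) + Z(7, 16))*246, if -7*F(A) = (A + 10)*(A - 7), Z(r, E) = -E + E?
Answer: -160 + 492*sqrt(105)/7 ≈ 560.21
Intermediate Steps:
Z(r, E) = 0
s = -160
F(A) = -(-7 + A)*(10 + A)/7 (F(A) = -(A + 10)*(A - 7)/7 = -(10 + A)*(-7 + A)/7 = -(-7 + A)*(10 + A)/7)
s + sqrt(F(2) + Z(7, 16))*246 = -160 + sqrt((10 - 3/7*2 - 1/7*2**2) + 0)*246 = -160 + sqrt((10 - 6/7 - 1/7*4) + 0)*246 = -160 + sqrt((10 - 6/7 - 4/7) + 0)*246 = -160 + sqrt(60/7 + 0)*246 = -160 + sqrt(60/7)*246 = -160 + (2*sqrt(105)/7)*246 = -160 + 492*sqrt(105)/7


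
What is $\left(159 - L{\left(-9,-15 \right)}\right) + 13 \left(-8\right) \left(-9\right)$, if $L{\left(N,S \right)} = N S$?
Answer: $960$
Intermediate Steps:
$\left(159 - L{\left(-9,-15 \right)}\right) + 13 \left(-8\right) \left(-9\right) = \left(159 - \left(-9\right) \left(-15\right)\right) + 13 \left(-8\right) \left(-9\right) = \left(159 - 135\right) - -936 = \left(159 - 135\right) + 936 = 24 + 936 = 960$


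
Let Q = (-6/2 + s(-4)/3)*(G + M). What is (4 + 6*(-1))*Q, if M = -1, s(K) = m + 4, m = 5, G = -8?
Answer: 0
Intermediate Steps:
s(K) = 9 (s(K) = 5 + 4 = 9)
Q = 0 (Q = (-6/2 + 9/3)*(-8 - 1) = (-6*1/2 + 9*(1/3))*(-9) = (-3 + 3)*(-9) = 0*(-9) = 0)
(4 + 6*(-1))*Q = (4 + 6*(-1))*0 = (4 - 6)*0 = -2*0 = 0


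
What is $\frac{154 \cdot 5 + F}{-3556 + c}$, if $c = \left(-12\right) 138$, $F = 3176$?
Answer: $- \frac{1973}{2606} \approx -0.7571$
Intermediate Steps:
$c = -1656$
$\frac{154 \cdot 5 + F}{-3556 + c} = \frac{154 \cdot 5 + 3176}{-3556 - 1656} = \frac{770 + 3176}{-5212} = 3946 \left(- \frac{1}{5212}\right) = - \frac{1973}{2606}$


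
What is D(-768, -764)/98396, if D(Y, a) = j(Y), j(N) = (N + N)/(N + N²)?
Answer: -1/37734866 ≈ -2.6501e-8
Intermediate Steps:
j(N) = 2*N/(N + N²) (j(N) = (2*N)/(N + N²) = 2*N/(N + N²))
D(Y, a) = 2/(1 + Y)
D(-768, -764)/98396 = (2/(1 - 768))/98396 = (2/(-767))*(1/98396) = (2*(-1/767))*(1/98396) = -2/767*1/98396 = -1/37734866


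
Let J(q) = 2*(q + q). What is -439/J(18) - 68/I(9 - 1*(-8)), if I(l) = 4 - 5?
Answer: 4457/72 ≈ 61.903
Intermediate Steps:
J(q) = 4*q (J(q) = 2*(2*q) = 4*q)
I(l) = -1
-439/J(18) - 68/I(9 - 1*(-8)) = -439/(4*18) - 68/(-1) = -439/72 - 68*(-1) = -439*1/72 + 68 = -439/72 + 68 = 4457/72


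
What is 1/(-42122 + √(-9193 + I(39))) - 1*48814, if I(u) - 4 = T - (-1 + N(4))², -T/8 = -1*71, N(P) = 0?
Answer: -43304644668003/887135753 - 3*I*√958/1774271506 ≈ -48814.0 - 5.2334e-8*I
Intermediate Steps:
T = 568 (T = -(-8)*71 = -8*(-71) = 568)
I(u) = 571 (I(u) = 4 + (568 - (-1 + 0)²) = 4 + (568 - 1*(-1)²) = 4 + (568 - 1*1) = 4 + (568 - 1) = 4 + 567 = 571)
1/(-42122 + √(-9193 + I(39))) - 1*48814 = 1/(-42122 + √(-9193 + 571)) - 1*48814 = 1/(-42122 + √(-8622)) - 48814 = 1/(-42122 + 3*I*√958) - 48814 = -48814 + 1/(-42122 + 3*I*√958)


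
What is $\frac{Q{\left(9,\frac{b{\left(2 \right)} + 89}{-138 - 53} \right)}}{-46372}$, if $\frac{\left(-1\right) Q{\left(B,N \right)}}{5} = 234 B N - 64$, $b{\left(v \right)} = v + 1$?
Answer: $- \frac{257470}{2214263} \approx -0.11628$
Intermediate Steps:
$b{\left(v \right)} = 1 + v$
$Q{\left(B,N \right)} = 320 - 1170 B N$ ($Q{\left(B,N \right)} = - 5 \left(234 B N - 64\right) = - 5 \left(-64 + 234 B N\right) = 320 - 1170 B N$)
$\frac{Q{\left(9,\frac{b{\left(2 \right)} + 89}{-138 - 53} \right)}}{-46372} = \frac{320 - 10530 \frac{\left(1 + 2\right) + 89}{-138 - 53}}{-46372} = \left(320 - 10530 \frac{3 + 89}{-191}\right) \left(- \frac{1}{46372}\right) = \left(320 - 10530 \cdot 92 \left(- \frac{1}{191}\right)\right) \left(- \frac{1}{46372}\right) = \left(320 - 10530 \left(- \frac{92}{191}\right)\right) \left(- \frac{1}{46372}\right) = \left(320 + \frac{968760}{191}\right) \left(- \frac{1}{46372}\right) = \frac{1029880}{191} \left(- \frac{1}{46372}\right) = - \frac{257470}{2214263}$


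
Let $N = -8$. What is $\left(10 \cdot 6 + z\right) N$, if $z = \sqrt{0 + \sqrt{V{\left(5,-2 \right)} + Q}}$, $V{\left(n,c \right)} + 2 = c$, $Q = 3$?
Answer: $-480 - 8 \sqrt[4]{-1} \approx -485.66 - 5.6569 i$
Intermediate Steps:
$V{\left(n,c \right)} = -2 + c$
$z = \sqrt{i}$ ($z = \sqrt{0 + \sqrt{\left(-2 - 2\right) + 3}} = \sqrt{0 + \sqrt{-4 + 3}} = \sqrt{0 + \sqrt{-1}} = \sqrt{0 + i} = \sqrt{i} \approx 0.70711 + 0.70711 i$)
$\left(10 \cdot 6 + z\right) N = \left(10 \cdot 6 + \sqrt[4]{-1}\right) \left(-8\right) = \left(60 + \sqrt[4]{-1}\right) \left(-8\right) = -480 - 8 \sqrt[4]{-1}$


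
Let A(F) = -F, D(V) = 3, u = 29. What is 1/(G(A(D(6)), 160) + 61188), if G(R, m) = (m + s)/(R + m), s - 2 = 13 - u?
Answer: 157/9606662 ≈ 1.6343e-5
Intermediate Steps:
s = -14 (s = 2 + (13 - 1*29) = 2 + (13 - 29) = 2 - 16 = -14)
G(R, m) = (-14 + m)/(R + m) (G(R, m) = (m - 14)/(R + m) = (-14 + m)/(R + m))
1/(G(A(D(6)), 160) + 61188) = 1/((-14 + 160)/(-1*3 + 160) + 61188) = 1/(146/(-3 + 160) + 61188) = 1/(146/157 + 61188) = 1/(9606662/157) = 157/9606662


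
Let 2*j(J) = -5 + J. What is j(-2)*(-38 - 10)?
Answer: 168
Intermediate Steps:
j(J) = -5/2 + J/2 (j(J) = (-5 + J)/2 = -5/2 + J/2)
j(-2)*(-38 - 10) = (-5/2 + (½)*(-2))*(-38 - 10) = (-5/2 - 1)*(-48) = -7/2*(-48) = 168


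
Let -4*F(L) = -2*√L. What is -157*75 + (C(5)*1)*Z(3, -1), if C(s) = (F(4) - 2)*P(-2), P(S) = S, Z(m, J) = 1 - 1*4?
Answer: -11781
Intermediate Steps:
Z(m, J) = -3 (Z(m, J) = 1 - 4 = -3)
F(L) = √L/2 (F(L) = -(-1)*√L/2 = √L/2)
C(s) = 2 (C(s) = (√4/2 - 2)*(-2) = ((½)*2 - 2)*(-2) = (1 - 2)*(-2) = -1*(-2) = 2)
-157*75 + (C(5)*1)*Z(3, -1) = -157*75 + (2*1)*(-3) = -11775 + 2*(-3) = -11775 - 6 = -11781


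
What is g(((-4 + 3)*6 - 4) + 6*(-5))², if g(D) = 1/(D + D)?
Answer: 1/6400 ≈ 0.00015625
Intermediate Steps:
g(D) = 1/(2*D)
g(((-4 + 3)*6 - 4) + 6*(-5))² = (1/(2*(((-4 + 3)*6 - 4) + 6*(-5))))² = (1/(2*((-1*6 - 4) - 30)))² = (1/(2*((-6 - 4) - 30)))² = (1/(2*(-10 - 30)))² = ((½)/(-40))² = ((½)*(-1/40))² = (-1/80)² = 1/6400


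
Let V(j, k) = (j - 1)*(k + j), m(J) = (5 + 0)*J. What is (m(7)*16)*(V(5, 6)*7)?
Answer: 172480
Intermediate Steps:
m(J) = 5*J
V(j, k) = (-1 + j)*(j + k)
(m(7)*16)*(V(5, 6)*7) = ((5*7)*16)*((5² - 1*5 - 1*6 + 5*6)*7) = (35*16)*((25 - 5 - 6 + 30)*7) = 560*(44*7) = 560*308 = 172480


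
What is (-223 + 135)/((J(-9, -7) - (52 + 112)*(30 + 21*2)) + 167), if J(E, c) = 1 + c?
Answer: 88/11647 ≈ 0.0075556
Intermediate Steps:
(-223 + 135)/((J(-9, -7) - (52 + 112)*(30 + 21*2)) + 167) = (-223 + 135)/(((1 - 7) - (52 + 112)*(30 + 21*2)) + 167) = -88/((-6 - 164*(30 + 42)) + 167) = -88/((-6 - 164*72) + 167) = -88/((-6 - 1*11808) + 167) = -88/((-6 - 11808) + 167) = -88/(-11814 + 167) = -88/(-11647) = -88*(-1/11647) = 88/11647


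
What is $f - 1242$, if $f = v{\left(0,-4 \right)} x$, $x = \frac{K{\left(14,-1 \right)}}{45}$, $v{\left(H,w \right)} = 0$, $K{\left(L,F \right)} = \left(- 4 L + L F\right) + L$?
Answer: $-1242$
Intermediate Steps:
$K{\left(L,F \right)} = - 3 L + F L$ ($K{\left(L,F \right)} = \left(- 4 L + F L\right) + L = - 3 L + F L$)
$x = - \frac{56}{45}$ ($x = \frac{14 \left(-3 - 1\right)}{45} = 14 \left(-4\right) \frac{1}{45} = \left(-56\right) \frac{1}{45} = - \frac{56}{45} \approx -1.2444$)
$f = 0$ ($f = 0 \left(- \frac{56}{45}\right) = 0$)
$f - 1242 = 0 - 1242 = -1242$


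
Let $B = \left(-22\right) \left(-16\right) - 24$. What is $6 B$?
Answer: $1968$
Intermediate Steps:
$B = 328$ ($B = 352 - 24 = 328$)
$6 B = 6 \cdot 328 = 1968$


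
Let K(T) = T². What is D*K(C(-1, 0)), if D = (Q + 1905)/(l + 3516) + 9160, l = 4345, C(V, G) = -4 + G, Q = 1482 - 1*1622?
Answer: 1152136400/7861 ≈ 1.4656e+5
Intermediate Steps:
Q = -140 (Q = 1482 - 1622 = -140)
D = 72008525/7861 (D = (-140 + 1905)/(4345 + 3516) + 9160 = 1765/7861 + 9160 = 72008525/7861 ≈ 9160.2)
D*K(C(-1, 0)) = 72008525*(-4 + 0)²/7861 = (72008525/7861)*(-4)² = (72008525/7861)*16 = 1152136400/7861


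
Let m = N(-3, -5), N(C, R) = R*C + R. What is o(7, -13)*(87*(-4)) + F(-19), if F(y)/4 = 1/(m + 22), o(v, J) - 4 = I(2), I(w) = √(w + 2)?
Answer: -16703/8 ≈ -2087.9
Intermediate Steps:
N(C, R) = R + C*R (N(C, R) = C*R + R = R + C*R)
m = 10 (m = -5*(1 - 3) = -5*(-2) = 10)
I(w) = √(2 + w)
o(v, J) = 6 (o(v, J) = 4 + √(2 + 2) = 4 + √4 = 4 + 2 = 6)
F(y) = ⅛ (F(y) = 4/(10 + 22) = 4/32 = 4*(1/32) = ⅛)
o(7, -13)*(87*(-4)) + F(-19) = 6*(87*(-4)) + ⅛ = 6*(-348) + ⅛ = -2088 + ⅛ = -16703/8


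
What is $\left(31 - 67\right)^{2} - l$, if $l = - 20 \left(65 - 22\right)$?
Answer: $2156$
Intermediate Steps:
$l = -860$ ($l = \left(-20\right) 43 = -860$)
$\left(31 - 67\right)^{2} - l = \left(31 - 67\right)^{2} - -860 = \left(-36\right)^{2} + 860 = 1296 + 860 = 2156$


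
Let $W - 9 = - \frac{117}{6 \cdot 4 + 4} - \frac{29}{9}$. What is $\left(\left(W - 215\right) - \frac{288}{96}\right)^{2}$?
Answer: $\frac{2973848089}{63504} \approx 46829.0$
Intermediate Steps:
$W = \frac{403}{252}$ ($W = 9 - \left(\frac{29}{9} + \frac{117}{6 \cdot 4 + 4}\right) = 9 - \left(\frac{29}{9} + \frac{117}{24 + 4}\right) = 9 - \left(\frac{29}{9} + \frac{117}{28}\right) = 9 - \frac{1865}{252} = \frac{403}{252} \approx 1.5992$)
$\left(\left(W - 215\right) - \frac{288}{96}\right)^{2} = \left(\left(\frac{403}{252} - 215\right) - \frac{288}{96}\right)^{2} = \left(- \frac{53777}{252} - 3\right)^{2} = \left(- \frac{54533}{252}\right)^{2} = \frac{2973848089}{63504}$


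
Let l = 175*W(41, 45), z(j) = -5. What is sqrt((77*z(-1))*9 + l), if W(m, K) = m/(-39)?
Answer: I*sqrt(5550090)/39 ≈ 60.407*I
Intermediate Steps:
W(m, K) = -m/39 (W(m, K) = m*(-1/39) = -m/39)
l = -7175/39 (l = 175*(-1/39*41) = 175*(-41/39) = -7175/39 ≈ -183.97)
sqrt((77*z(-1))*9 + l) = sqrt((77*(-5))*9 - 7175/39) = sqrt(-385*9 - 7175/39) = sqrt(-3465 - 7175/39) = sqrt(-142310/39) = I*sqrt(5550090)/39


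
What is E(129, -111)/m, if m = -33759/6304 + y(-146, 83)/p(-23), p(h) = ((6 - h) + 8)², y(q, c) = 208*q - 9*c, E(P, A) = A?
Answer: 957949536/242365031 ≈ 3.9525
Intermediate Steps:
y(q, c) = -9*c + 208*q
p(h) = (14 - h)²
m = -242365031/8630176 (m = -33759/6304 + (-9*83 + 208*(-146))/((-14 - 23)²) = -33759*1/6304 + (-747 - 30368)/((-37)²) = -33759/6304 - 31115/1369 = -242365031/8630176 ≈ -28.083)
E(129, -111)/m = -111/(-242365031/8630176) = -111*(-8630176/242365031) = 957949536/242365031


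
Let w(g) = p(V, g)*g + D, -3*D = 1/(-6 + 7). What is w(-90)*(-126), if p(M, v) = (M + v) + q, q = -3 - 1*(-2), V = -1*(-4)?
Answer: -986538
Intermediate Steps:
V = 4
q = -1 (q = -3 + 2 = -1)
D = -1/3 (D = -1/(3*(-6 + 7)) = -1/3/1 = -1/3*1 = -1/3 ≈ -0.33333)
p(M, v) = -1 + M + v (p(M, v) = (M + v) - 1 = -1 + M + v)
w(g) = -1/3 + g*(3 + g) (w(g) = (-1 + 4 + g)*g - 1/3 = (3 + g)*g - 1/3 = g*(3 + g) - 1/3 = -1/3 + g*(3 + g))
w(-90)*(-126) = (-1/3 - 90*(3 - 90))*(-126) = (-1/3 - 90*(-87))*(-126) = (-1/3 + 7830)*(-126) = (23489/3)*(-126) = -986538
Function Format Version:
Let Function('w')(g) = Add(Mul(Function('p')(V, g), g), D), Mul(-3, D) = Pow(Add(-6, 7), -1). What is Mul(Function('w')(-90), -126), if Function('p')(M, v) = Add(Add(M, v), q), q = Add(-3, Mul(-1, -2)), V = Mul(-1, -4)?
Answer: -986538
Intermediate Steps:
V = 4
q = -1 (q = Add(-3, 2) = -1)
D = Rational(-1, 3) (D = Mul(Rational(-1, 3), Pow(Add(-6, 7), -1)) = Mul(Rational(-1, 3), Pow(1, -1)) = Mul(Rational(-1, 3), 1) = Rational(-1, 3) ≈ -0.33333)
Function('p')(M, v) = Add(-1, M, v) (Function('p')(M, v) = Add(Add(M, v), -1) = Add(-1, M, v))
Function('w')(g) = Add(Rational(-1, 3), Mul(g, Add(3, g))) (Function('w')(g) = Add(Mul(Add(-1, 4, g), g), Rational(-1, 3)) = Add(Mul(Add(3, g), g), Rational(-1, 3)) = Add(Mul(g, Add(3, g)), Rational(-1, 3)) = Add(Rational(-1, 3), Mul(g, Add(3, g))))
Mul(Function('w')(-90), -126) = Mul(Add(Rational(-1, 3), Mul(-90, Add(3, -90))), -126) = Mul(Add(Rational(-1, 3), Mul(-90, -87)), -126) = Mul(Add(Rational(-1, 3), 7830), -126) = Mul(Rational(23489, 3), -126) = -986538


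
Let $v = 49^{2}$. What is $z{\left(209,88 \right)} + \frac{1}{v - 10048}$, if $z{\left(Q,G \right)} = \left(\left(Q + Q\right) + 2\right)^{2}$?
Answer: $\frac{1348930799}{7647} \approx 1.764 \cdot 10^{5}$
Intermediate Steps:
$v = 2401$
$z{\left(Q,G \right)} = \left(2 + 2 Q\right)^{2}$ ($z{\left(Q,G \right)} = \left(2 Q + 2\right)^{2} = \left(2 + 2 Q\right)^{2}$)
$z{\left(209,88 \right)} + \frac{1}{v - 10048} = 4 \left(1 + 209\right)^{2} + \frac{1}{2401 - 10048} = 4 \cdot 210^{2} + \frac{1}{-7647} = 4 \cdot 44100 - \frac{1}{7647} = 176400 - \frac{1}{7647} = \frac{1348930799}{7647}$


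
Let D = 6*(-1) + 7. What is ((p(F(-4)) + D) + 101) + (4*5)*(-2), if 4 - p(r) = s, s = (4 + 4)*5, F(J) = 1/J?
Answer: 26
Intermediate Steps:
s = 40 (s = 8*5 = 40)
p(r) = -36 (p(r) = 4 - 1*40 = 4 - 40 = -36)
D = 1 (D = -6 + 7 = 1)
((p(F(-4)) + D) + 101) + (4*5)*(-2) = ((-36 + 1) + 101) + (4*5)*(-2) = (-35 + 101) + 20*(-2) = 66 - 40 = 26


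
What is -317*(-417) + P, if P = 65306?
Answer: 197495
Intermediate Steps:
-317*(-417) + P = -317*(-417) + 65306 = 132189 + 65306 = 197495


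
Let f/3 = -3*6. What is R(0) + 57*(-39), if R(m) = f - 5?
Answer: -2282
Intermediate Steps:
f = -54 (f = 3*(-3*6) = 3*(-18) = -54)
R(m) = -59 (R(m) = -54 - 5 = -59)
R(0) + 57*(-39) = -59 + 57*(-39) = -59 - 2223 = -2282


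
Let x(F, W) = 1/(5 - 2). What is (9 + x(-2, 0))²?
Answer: 784/9 ≈ 87.111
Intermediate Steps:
x(F, W) = ⅓ (x(F, W) = 1/3 = ⅓)
(9 + x(-2, 0))² = (9 + ⅓)² = (28/3)² = 784/9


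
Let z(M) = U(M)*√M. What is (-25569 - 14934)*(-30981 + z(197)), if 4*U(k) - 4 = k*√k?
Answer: 3447412845/4 - 40503*√197 ≈ 8.6128e+8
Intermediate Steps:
U(k) = 1 + k^(3/2)/4 (U(k) = 1 + (k*√k)/4 = 1 + k^(3/2)/4)
z(M) = √M*(1 + M^(3/2)/4) (z(M) = (1 + M^(3/2)/4)*√M = √M*(1 + M^(3/2)/4))
(-25569 - 14934)*(-30981 + z(197)) = (-25569 - 14934)*(-30981 + (√197 + (¼)*197²)) = -40503*(-30981 + (√197 + (¼)*38809)) = -40503*(-30981 + (√197 + 38809/4)) = -40503*(-30981 + (38809/4 + √197)) = -40503*(-85115/4 + √197) = 3447412845/4 - 40503*√197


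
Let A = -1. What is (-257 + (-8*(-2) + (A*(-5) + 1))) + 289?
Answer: 54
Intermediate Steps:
(-257 + (-8*(-2) + (A*(-5) + 1))) + 289 = (-257 + (-8*(-2) + (-1*(-5) + 1))) + 289 = (-257 + (16 + (5 + 1))) + 289 = (-257 + (16 + 6)) + 289 = (-257 + 22) + 289 = -235 + 289 = 54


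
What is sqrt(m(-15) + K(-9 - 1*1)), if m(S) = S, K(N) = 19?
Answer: 2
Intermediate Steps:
sqrt(m(-15) + K(-9 - 1*1)) = sqrt(-15 + 19) = sqrt(4) = 2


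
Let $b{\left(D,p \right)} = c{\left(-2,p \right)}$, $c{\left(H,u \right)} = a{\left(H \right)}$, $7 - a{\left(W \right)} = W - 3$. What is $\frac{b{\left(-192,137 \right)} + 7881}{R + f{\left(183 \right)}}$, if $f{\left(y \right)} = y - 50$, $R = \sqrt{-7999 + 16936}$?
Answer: $\frac{1049769}{8752} - \frac{23679 \sqrt{993}}{8752} \approx 34.689$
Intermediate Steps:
$R = 3 \sqrt{993}$ ($R = \sqrt{8937} = 3 \sqrt{993} \approx 94.536$)
$a{\left(W \right)} = 10 - W$ ($a{\left(W \right)} = 7 - \left(W - 3\right) = 7 - \left(-3 + W\right) = 10 - W$)
$f{\left(y \right)} = -50 + y$
$c{\left(H,u \right)} = 10 - H$
$b{\left(D,p \right)} = 12$ ($b{\left(D,p \right)} = 10 - -2 = 10 + 2 = 12$)
$\frac{b{\left(-192,137 \right)} + 7881}{R + f{\left(183 \right)}} = \frac{12 + 7881}{3 \sqrt{993} + \left(-50 + 183\right)} = \frac{7893}{3 \sqrt{993} + 133} = \frac{7893}{133 + 3 \sqrt{993}}$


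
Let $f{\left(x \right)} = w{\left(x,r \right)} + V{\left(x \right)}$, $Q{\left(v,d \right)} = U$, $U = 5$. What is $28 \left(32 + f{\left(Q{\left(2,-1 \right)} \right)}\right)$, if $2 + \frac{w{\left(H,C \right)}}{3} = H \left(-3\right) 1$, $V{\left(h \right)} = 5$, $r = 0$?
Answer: $-392$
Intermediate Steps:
$Q{\left(v,d \right)} = 5$
$w{\left(H,C \right)} = -6 - 9 H$ ($w{\left(H,C \right)} = -6 + 3 H \left(-3\right) 1 = -6 + 3 - 3 H 1 = -6 + 3 \left(- 3 H\right) = -6 - 9 H$)
$f{\left(x \right)} = -1 - 9 x$ ($f{\left(x \right)} = \left(-6 - 9 x\right) + 5 = -1 - 9 x$)
$28 \left(32 + f{\left(Q{\left(2,-1 \right)} \right)}\right) = 28 \left(32 - 46\right) = 28 \left(-14\right) = -392$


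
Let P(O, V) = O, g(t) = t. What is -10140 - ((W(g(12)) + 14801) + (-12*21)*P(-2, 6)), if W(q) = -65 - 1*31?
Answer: -25349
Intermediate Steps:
W(q) = -96 (W(q) = -65 - 31 = -96)
-10140 - ((W(g(12)) + 14801) + (-12*21)*P(-2, 6)) = -10140 - ((-96 + 14801) - 12*21*(-2)) = -10140 - (14705 - 252*(-2)) = -10140 - (14705 + 504) = -10140 - 1*15209 = -10140 - 15209 = -25349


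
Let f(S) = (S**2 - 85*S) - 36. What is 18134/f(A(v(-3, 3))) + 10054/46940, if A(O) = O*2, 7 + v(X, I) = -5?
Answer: 10964366/1513815 ≈ 7.2429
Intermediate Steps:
v(X, I) = -12 (v(X, I) = -7 - 5 = -12)
A(O) = 2*O
f(S) = -36 + S**2 - 85*S
18134/f(A(v(-3, 3))) + 10054/46940 = 18134/(-36 + (2*(-12))**2 - 170*(-12)) + 10054/46940 = 18134/(-36 + (-24)**2 - 85*(-24)) + 10054*(1/46940) = 18134/(-36 + 576 + 2040) + 5027/23470 = 18134/2580 + 5027/23470 = 18134*(1/2580) + 5027/23470 = 9067/1290 + 5027/23470 = 10964366/1513815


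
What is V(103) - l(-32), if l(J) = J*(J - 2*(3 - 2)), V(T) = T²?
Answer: 9521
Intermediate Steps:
l(J) = J*(-2 + J) (l(J) = J*(J - 2*1) = J*(J - 2) = J*(-2 + J))
V(103) - l(-32) = 103² - (-32)*(-2 - 32) = 10609 - (-32)*(-34) = 10609 - 1*1088 = 10609 - 1088 = 9521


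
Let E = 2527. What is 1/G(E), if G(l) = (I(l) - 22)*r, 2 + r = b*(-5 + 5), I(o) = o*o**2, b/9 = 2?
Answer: -1/32273474322 ≈ -3.0985e-11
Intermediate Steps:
b = 18 (b = 9*2 = 18)
I(o) = o**3
r = -2 (r = -2 + 18*(-5 + 5) = -2 + 18*0 = -2 + 0 = -2)
G(l) = 44 - 2*l**3 (G(l) = (l**3 - 22)*(-2) = (-22 + l**3)*(-2) = 44 - 2*l**3)
1/G(E) = 1/(44 - 2*2527**3) = 1/(44 - 2*16136737183) = 1/(44 - 32273474366) = 1/(-32273474322) = -1/32273474322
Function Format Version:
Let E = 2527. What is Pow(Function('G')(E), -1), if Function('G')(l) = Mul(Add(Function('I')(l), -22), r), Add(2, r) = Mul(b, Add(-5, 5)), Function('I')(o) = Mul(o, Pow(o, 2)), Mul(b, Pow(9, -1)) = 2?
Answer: Rational(-1, 32273474322) ≈ -3.0985e-11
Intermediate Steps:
b = 18 (b = Mul(9, 2) = 18)
Function('I')(o) = Pow(o, 3)
r = -2 (r = Add(-2, Mul(18, Add(-5, 5))) = Add(-2, Mul(18, 0)) = Add(-2, 0) = -2)
Function('G')(l) = Add(44, Mul(-2, Pow(l, 3))) (Function('G')(l) = Mul(Add(Pow(l, 3), -22), -2) = Mul(Add(-22, Pow(l, 3)), -2) = Add(44, Mul(-2, Pow(l, 3))))
Pow(Function('G')(E), -1) = Pow(Add(44, Mul(-2, Pow(2527, 3))), -1) = Pow(Add(44, Mul(-2, 16136737183)), -1) = Pow(Add(44, -32273474366), -1) = Pow(-32273474322, -1) = Rational(-1, 32273474322)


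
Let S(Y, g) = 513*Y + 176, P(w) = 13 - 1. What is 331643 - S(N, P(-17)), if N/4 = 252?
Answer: -185637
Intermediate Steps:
N = 1008 (N = 4*252 = 1008)
P(w) = 12
S(Y, g) = 176 + 513*Y
331643 - S(N, P(-17)) = 331643 - (176 + 513*1008) = 331643 - (176 + 517104) = 331643 - 1*517280 = 331643 - 517280 = -185637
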